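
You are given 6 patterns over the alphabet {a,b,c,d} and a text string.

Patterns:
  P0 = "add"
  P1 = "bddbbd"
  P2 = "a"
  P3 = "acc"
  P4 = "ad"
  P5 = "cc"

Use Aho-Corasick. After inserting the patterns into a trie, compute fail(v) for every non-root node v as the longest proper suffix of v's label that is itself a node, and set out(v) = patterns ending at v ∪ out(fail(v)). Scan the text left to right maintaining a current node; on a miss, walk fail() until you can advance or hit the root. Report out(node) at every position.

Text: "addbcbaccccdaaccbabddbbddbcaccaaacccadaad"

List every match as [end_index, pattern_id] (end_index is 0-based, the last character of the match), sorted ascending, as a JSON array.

Construct AC machine:
Trie (insert patterns):
  n0 'ε': a→1 b→4 c→12
  n1 'a': c→10 d→2  [P2 ends]
  n2 'ad': d→3  [P4 ends]
  n3 'add': ·  [P0 ends]
  n4 'b': d→5
  n5 'bd': d→6
  n6 'bdd': b→7
  n7 'bddb': b→8
  n8 'bddbb': d→9
  n9 'bddbbd': ·  [P1 ends]
  n10 'ac': c→11
  n11 'acc': ·  [P3 ends]
  n12 'c': c→13
  n13 'cc': ·  [P5 ends]

BFS fail/out derivation:
  n1('a'): parent n0 fail=0; on 'a' 0 → fail=0;  out {2}∪∅={2}
  n4('b'): parent n0 fail=0; on 'b' 0 → fail=0;  out ∅∪∅=∅
  n12('c'): parent n0 fail=0; on 'c' 0 → fail=0;  out ∅∪∅=∅
  n2('ad'): parent n1 fail=0; on 'd' 0 → fail=0;  out {4}∪∅={4}
  n5('bd'): parent n4 fail=0; on 'd' 0 → fail=0;  out ∅∪∅=∅
  n10('ac'): parent n1 fail=0; on 'c' 0 → fail=12;  out ∅∪∅=∅
  n13('cc'): parent n12 fail=0; on 'c' 0 → fail=12;  out {5}∪∅={5}
  n3('add'): parent n2 fail=0; on 'd' 0 → fail=0;  out {0}∪∅={0}
  n6('bdd'): parent n5 fail=0; on 'd' 0 → fail=0;  out ∅∪∅=∅
  n11('acc'): parent n10 fail=12; on 'c' 12 → fail=13;  out {3}∪{5}={3,5}
  n7('bddb'): parent n6 fail=0; on 'b' 0 → fail=4;  out ∅∪∅=∅
  n8('bddbb'): parent n7 fail=4; on 'b' 4→0 → fail=4;  out ∅∪∅=∅
  n9('bddbbd'): parent n8 fail=4; on 'd' 4 → fail=5;  out {1}∪∅={1}

Text stream:
i=0 'a': node 0→1  emit P2@[0:0]
i=1 'd': node 1→2  emit P4@[0:1]
i=2 'd': node 2→3  emit P0@[0:2]
i=3 'b': node 3→4 (via fail)
i=4 'c': node 4→12 (via fail)
i=5 'b': node 12→4 (via fail)
i=6 'a': node 4→1 (via fail)  emit P2@[6:6]
i=7 'c': node 1→10
i=8 'c': node 10→11  emit P3@[6:8],P5@[7:8]
i=9 'c': node 11→13 (via fail)  emit P5@[8:9]
i=10 'c': node 13→13 (via fail)  emit P5@[9:10]
i=11 'd': node 13→0 (via fail)
i=12 'a': node 0→1  emit P2@[12:12]
i=13 'a': node 1→1 (via fail)  emit P2@[13:13]
i=14 'c': node 1→10
i=15 'c': node 10→11  emit P3@[13:15],P5@[14:15]
i=16 'b': node 11→4 (via fail)
i=17 'a': node 4→1 (via fail)  emit P2@[17:17]
i=18 'b': node 1→4 (via fail)
i=19 'd': node 4→5
i=20 'd': node 5→6
i=21 'b': node 6→7
i=22 'b': node 7→8
i=23 'd': node 8→9  emit P1@[18:23]
i=24 'd': node 9→6 (via fail)
i=25 'b': node 6→7
i=26 'c': node 7→12 (via fail)
i=27 'a': node 12→1 (via fail)  emit P2@[27:27]
i=28 'c': node 1→10
i=29 'c': node 10→11  emit P3@[27:29],P5@[28:29]
i=30 'a': node 11→1 (via fail)  emit P2@[30:30]
i=31 'a': node 1→1 (via fail)  emit P2@[31:31]
i=32 'a': node 1→1 (via fail)  emit P2@[32:32]
i=33 'c': node 1→10
i=34 'c': node 10→11  emit P3@[32:34],P5@[33:34]
i=35 'c': node 11→13 (via fail)  emit P5@[34:35]
i=36 'a': node 13→1 (via fail)  emit P2@[36:36]
i=37 'd': node 1→2  emit P4@[36:37]
i=38 'a': node 2→1 (via fail)  emit P2@[38:38]
i=39 'a': node 1→1 (via fail)  emit P2@[39:39]
i=40 'd': node 1→2  emit P4@[39:40]

All matches (sorted): [[0,2],[1,4],[2,0],[6,2],[8,3],[8,5],[9,5],[10,5],[12,2],[13,2],[15,3],[15,5],[17,2],[23,1],[27,2],[29,3],[29,5],[30,2],[31,2],[32,2],[34,3],[34,5],[35,5],[36,2],[37,4],[38,2],[39,2],[40,4]]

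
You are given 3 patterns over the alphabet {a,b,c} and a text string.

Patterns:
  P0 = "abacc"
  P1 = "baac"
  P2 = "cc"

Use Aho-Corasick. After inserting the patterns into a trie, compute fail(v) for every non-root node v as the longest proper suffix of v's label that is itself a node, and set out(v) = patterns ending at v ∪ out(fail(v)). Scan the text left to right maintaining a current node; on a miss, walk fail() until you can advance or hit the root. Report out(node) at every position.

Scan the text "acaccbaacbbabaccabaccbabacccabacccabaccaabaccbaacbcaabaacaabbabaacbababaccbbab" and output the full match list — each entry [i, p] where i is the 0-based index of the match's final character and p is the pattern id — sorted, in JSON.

Construct AC machine:
Trie nodes:
  0='ε' goto a→1 b→6 c→10
  1='a' goto b→2
  2='ab' goto a→3
  3='aba' goto c→4
  4='abac' goto c→5
  5='abacc' goto ·  ←P0
  6='b' goto a→7
  7='ba' goto a→8
  8='baa' goto c→9
  9='baac' goto ·  ←P1
  10='c' goto c→11
  11='cc' goto ·  ←P2

Failure links (BFS by depth):
  n1('a'): parent n0 fail=0; on 'a' 0 → fail=0;  out ∅∪∅=∅
  n6('b'): parent n0 fail=0; on 'b' 0 → fail=0;  out ∅∪∅=∅
  n10('c'): parent n0 fail=0; on 'c' 0 → fail=0;  out ∅∪∅=∅
  n2('ab'): parent n1 fail=0; on 'b' 0 → fail=6;  out ∅∪∅=∅
  n7('ba'): parent n6 fail=0; on 'a' 0 → fail=1;  out ∅∪∅=∅
  n11('cc'): parent n10 fail=0; on 'c' 0 → fail=10;  out {2}∪∅={2}
  n3('aba'): parent n2 fail=6; on 'a' 6 → fail=7;  out ∅∪∅=∅
  n8('baa'): parent n7 fail=1; on 'a' 1→0 → fail=1;  out ∅∪∅=∅
  n4('abac'): parent n3 fail=7; on 'c' 7→1→0 → fail=10;  out ∅∪∅=∅
  n9('baac'): parent n8 fail=1; on 'c' 1→0 → fail=10;  out {1}∪∅={1}
  n5('abacc'): parent n4 fail=10; on 'c' 10 → fail=11;  out {0}∪{2}={0,2}

Run:
pos 0 'a': at 1
pos 1 'c': at 10 (fail-walked)
pos 2 'a': at 1 (fail-walked)
pos 3 'c': at 10 (fail-walked)
pos 4 'c': at 11  ** P2@[3:4]
pos 5 'b': at 6 (fail-walked)
pos 6 'a': at 7
pos 7 'a': at 8
pos 8 'c': at 9  ** P1@[5:8]
pos 9 'b': at 6 (fail-walked)
pos 10 'b': at 6 (fail-walked)
pos 11 'a': at 7
pos 12 'b': at 2 (fail-walked)
pos 13 'a': at 3
pos 14 'c': at 4
pos 15 'c': at 5  ** P0@[11:15],P2@[14:15]
pos 16 'a': at 1 (fail-walked)
pos 17 'b': at 2
pos 18 'a': at 3
pos 19 'c': at 4
pos 20 'c': at 5  ** P0@[16:20],P2@[19:20]
pos 21 'b': at 6 (fail-walked)
pos 22 'a': at 7
pos 23 'b': at 2 (fail-walked)
pos 24 'a': at 3
pos 25 'c': at 4
pos 26 'c': at 5  ** P0@[22:26],P2@[25:26]
pos 27 'c': at 11 (fail-walked)  ** P2@[26:27]
pos 28 'a': at 1 (fail-walked)
pos 29 'b': at 2
pos 30 'a': at 3
pos 31 'c': at 4
pos 32 'c': at 5  ** P0@[28:32],P2@[31:32]
pos 33 'c': at 11 (fail-walked)  ** P2@[32:33]
pos 34 'a': at 1 (fail-walked)
pos 35 'b': at 2
pos 36 'a': at 3
pos 37 'c': at 4
pos 38 'c': at 5  ** P0@[34:38],P2@[37:38]
pos 39 'a': at 1 (fail-walked)
pos 40 'a': at 1 (fail-walked)
pos 41 'b': at 2
pos 42 'a': at 3
pos 43 'c': at 4
pos 44 'c': at 5  ** P0@[40:44],P2@[43:44]
pos 45 'b': at 6 (fail-walked)
pos 46 'a': at 7
pos 47 'a': at 8
pos 48 'c': at 9  ** P1@[45:48]
pos 49 'b': at 6 (fail-walked)
pos 50 'c': at 10 (fail-walked)
pos 51 'a': at 1 (fail-walked)
pos 52 'a': at 1 (fail-walked)
pos 53 'b': at 2
pos 54 'a': at 3
pos 55 'a': at 8 (fail-walked)
pos 56 'c': at 9  ** P1@[53:56]
pos 57 'a': at 1 (fail-walked)
pos 58 'a': at 1 (fail-walked)
pos 59 'b': at 2
pos 60 'b': at 6 (fail-walked)
pos 61 'a': at 7
pos 62 'b': at 2 (fail-walked)
pos 63 'a': at 3
pos 64 'a': at 8 (fail-walked)
pos 65 'c': at 9  ** P1@[62:65]
pos 66 'b': at 6 (fail-walked)
pos 67 'a': at 7
pos 68 'b': at 2 (fail-walked)
pos 69 'a': at 3
pos 70 'b': at 2 (fail-walked)
pos 71 'a': at 3
pos 72 'c': at 4
pos 73 'c': at 5  ** P0@[69:73],P2@[72:73]
pos 74 'b': at 6 (fail-walked)
pos 75 'b': at 6 (fail-walked)
pos 76 'a': at 7
pos 77 'b': at 2 (fail-walked)

Matches: [[4,2],[8,1],[15,0],[15,2],[20,0],[20,2],[26,0],[26,2],[27,2],[32,0],[32,2],[33,2],[38,0],[38,2],[44,0],[44,2],[48,1],[56,1],[65,1],[73,0],[73,2]]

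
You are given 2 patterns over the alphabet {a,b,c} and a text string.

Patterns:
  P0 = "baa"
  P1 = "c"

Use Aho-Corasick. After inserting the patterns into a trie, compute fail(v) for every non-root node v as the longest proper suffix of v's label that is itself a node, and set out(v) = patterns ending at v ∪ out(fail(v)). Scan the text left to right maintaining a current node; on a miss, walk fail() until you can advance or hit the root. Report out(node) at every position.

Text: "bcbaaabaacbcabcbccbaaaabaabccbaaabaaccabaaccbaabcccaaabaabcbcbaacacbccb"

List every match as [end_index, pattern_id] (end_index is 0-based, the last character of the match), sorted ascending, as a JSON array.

Build:
Trie (insert patterns):
  0='ε' goto b→1 c→4
  1='b' goto a→2
  2='ba' goto a→3
  3='baa' goto ·  ←P0
  4='c' goto ·  ←P1

BFS fail/out derivation:
  fail(1) 'b': from fail(0)=0 chase 'b': 0 ⇒ 0;  out=∅∪out(0)=∅
  fail(4) 'c': from fail(0)=0 chase 'c': 0 ⇒ 0;  out={1}∪out(0)={1}
  fail(2) 'ba': from fail(1)=0 chase 'a': 0 ⇒ 0;  out=∅∪out(0)=∅
  fail(3) 'baa': from fail(2)=0 chase 'a': 0 ⇒ 0;  out={0}∪out(0)={0}

Run:
[0] read 'b'  n0⇒n1
[1] read 'c'  n1⇒n4 ·f  emit P1@[1:1]
[2] read 'b'  n4⇒n1 ·f
[3] read 'a'  n1⇒n2
[4] read 'a'  n2⇒n3  emit P0@[2:4]
[5] read 'a'  n3⇒n0 ·f
[6] read 'b'  n0⇒n1
[7] read 'a'  n1⇒n2
[8] read 'a'  n2⇒n3  emit P0@[6:8]
[9] read 'c'  n3⇒n4 ·f  emit P1@[9:9]
[10] read 'b'  n4⇒n1 ·f
[11] read 'c'  n1⇒n4 ·f  emit P1@[11:11]
[12] read 'a'  n4⇒n0 ·f
[13] read 'b'  n0⇒n1
[14] read 'c'  n1⇒n4 ·f  emit P1@[14:14]
[15] read 'b'  n4⇒n1 ·f
[16] read 'c'  n1⇒n4 ·f  emit P1@[16:16]
[17] read 'c'  n4⇒n4 ·f  emit P1@[17:17]
[18] read 'b'  n4⇒n1 ·f
[19] read 'a'  n1⇒n2
[20] read 'a'  n2⇒n3  emit P0@[18:20]
[21] read 'a'  n3⇒n0 ·f
[22] read 'a'  n0⇒n0
[23] read 'b'  n0⇒n1
[24] read 'a'  n1⇒n2
[25] read 'a'  n2⇒n3  emit P0@[23:25]
[26] read 'b'  n3⇒n1 ·f
[27] read 'c'  n1⇒n4 ·f  emit P1@[27:27]
[28] read 'c'  n4⇒n4 ·f  emit P1@[28:28]
[29] read 'b'  n4⇒n1 ·f
[30] read 'a'  n1⇒n2
[31] read 'a'  n2⇒n3  emit P0@[29:31]
[32] read 'a'  n3⇒n0 ·f
[33] read 'b'  n0⇒n1
[34] read 'a'  n1⇒n2
[35] read 'a'  n2⇒n3  emit P0@[33:35]
[36] read 'c'  n3⇒n4 ·f  emit P1@[36:36]
[37] read 'c'  n4⇒n4 ·f  emit P1@[37:37]
[38] read 'a'  n4⇒n0 ·f
[39] read 'b'  n0⇒n1
[40] read 'a'  n1⇒n2
[41] read 'a'  n2⇒n3  emit P0@[39:41]
[42] read 'c'  n3⇒n4 ·f  emit P1@[42:42]
[43] read 'c'  n4⇒n4 ·f  emit P1@[43:43]
[44] read 'b'  n4⇒n1 ·f
[45] read 'a'  n1⇒n2
[46] read 'a'  n2⇒n3  emit P0@[44:46]
[47] read 'b'  n3⇒n1 ·f
[48] read 'c'  n1⇒n4 ·f  emit P1@[48:48]
[49] read 'c'  n4⇒n4 ·f  emit P1@[49:49]
[50] read 'c'  n4⇒n4 ·f  emit P1@[50:50]
[51] read 'a'  n4⇒n0 ·f
[52] read 'a'  n0⇒n0
[53] read 'a'  n0⇒n0
[54] read 'b'  n0⇒n1
[55] read 'a'  n1⇒n2
[56] read 'a'  n2⇒n3  emit P0@[54:56]
[57] read 'b'  n3⇒n1 ·f
[58] read 'c'  n1⇒n4 ·f  emit P1@[58:58]
[59] read 'b'  n4⇒n1 ·f
[60] read 'c'  n1⇒n4 ·f  emit P1@[60:60]
[61] read 'b'  n4⇒n1 ·f
[62] read 'a'  n1⇒n2
[63] read 'a'  n2⇒n3  emit P0@[61:63]
[64] read 'c'  n3⇒n4 ·f  emit P1@[64:64]
[65] read 'a'  n4⇒n0 ·f
[66] read 'c'  n0⇒n4  emit P1@[66:66]
[67] read 'b'  n4⇒n1 ·f
[68] read 'c'  n1⇒n4 ·f  emit P1@[68:68]
[69] read 'c'  n4⇒n4 ·f  emit P1@[69:69]
[70] read 'b'  n4⇒n1 ·f

Matches: [[1,1],[4,0],[8,0],[9,1],[11,1],[14,1],[16,1],[17,1],[20,0],[25,0],[27,1],[28,1],[31,0],[35,0],[36,1],[37,1],[41,0],[42,1],[43,1],[46,0],[48,1],[49,1],[50,1],[56,0],[58,1],[60,1],[63,0],[64,1],[66,1],[68,1],[69,1]]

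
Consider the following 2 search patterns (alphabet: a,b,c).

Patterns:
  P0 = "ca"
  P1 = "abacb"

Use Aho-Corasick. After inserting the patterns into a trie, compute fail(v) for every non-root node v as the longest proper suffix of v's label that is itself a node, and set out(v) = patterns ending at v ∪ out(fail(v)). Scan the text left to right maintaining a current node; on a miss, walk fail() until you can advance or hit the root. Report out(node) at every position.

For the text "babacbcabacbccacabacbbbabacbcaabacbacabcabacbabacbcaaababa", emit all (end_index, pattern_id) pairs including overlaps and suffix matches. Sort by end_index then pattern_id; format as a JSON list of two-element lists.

Build automaton:
Trie (insert patterns):
  0='ε' goto a→3 c→1
  1='c' goto a→2
  2='ca' goto ·  ←P0
  3='a' goto b→4
  4='ab' goto a→5
  5='aba' goto c→6
  6='abac' goto b→7
  7='abacb' goto ·  ←P1

Failure links (BFS by depth):
  n1('c'): parent n0 fail=0; on 'c' 0 → fail=0;  out ∅∪∅=∅
  n3('a'): parent n0 fail=0; on 'a' 0 → fail=0;  out ∅∪∅=∅
  n2('ca'): parent n1 fail=0; on 'a' 0 → fail=3;  out {0}∪∅={0}
  n4('ab'): parent n3 fail=0; on 'b' 0 → fail=0;  out ∅∪∅=∅
  n5('aba'): parent n4 fail=0; on 'a' 0 → fail=3;  out ∅∪∅=∅
  n6('abac'): parent n5 fail=3; on 'c' 3→0 → fail=1;  out ∅∪∅=∅
  n7('abacb'): parent n6 fail=1; on 'b' 1→0 → fail=0;  out {1}∪∅={1}

Text stream:
[0] read 'b'  n0⇒n0
[1] read 'a'  n0⇒n3
[2] read 'b'  n3⇒n4
[3] read 'a'  n4⇒n5
[4] read 'c'  n5⇒n6
[5] read 'b'  n6⇒n7  emit P1@[1:5]
[6] read 'c'  n7⇒n1 (fail-walked)
[7] read 'a'  n1⇒n2  emit P0@[6:7]
[8] read 'b'  n2⇒n4 (fail-walked)
[9] read 'a'  n4⇒n5
[10] read 'c'  n5⇒n6
[11] read 'b'  n6⇒n7  emit P1@[7:11]
[12] read 'c'  n7⇒n1 (fail-walked)
[13] read 'c'  n1⇒n1 (fail-walked)
[14] read 'a'  n1⇒n2  emit P0@[13:14]
[15] read 'c'  n2⇒n1 (fail-walked)
[16] read 'a'  n1⇒n2  emit P0@[15:16]
[17] read 'b'  n2⇒n4 (fail-walked)
[18] read 'a'  n4⇒n5
[19] read 'c'  n5⇒n6
[20] read 'b'  n6⇒n7  emit P1@[16:20]
[21] read 'b'  n7⇒n0 (fail-walked)
[22] read 'b'  n0⇒n0
[23] read 'a'  n0⇒n3
[24] read 'b'  n3⇒n4
[25] read 'a'  n4⇒n5
[26] read 'c'  n5⇒n6
[27] read 'b'  n6⇒n7  emit P1@[23:27]
[28] read 'c'  n7⇒n1 (fail-walked)
[29] read 'a'  n1⇒n2  emit P0@[28:29]
[30] read 'a'  n2⇒n3 (fail-walked)
[31] read 'b'  n3⇒n4
[32] read 'a'  n4⇒n5
[33] read 'c'  n5⇒n6
[34] read 'b'  n6⇒n7  emit P1@[30:34]
[35] read 'a'  n7⇒n3 (fail-walked)
[36] read 'c'  n3⇒n1 (fail-walked)
[37] read 'a'  n1⇒n2  emit P0@[36:37]
[38] read 'b'  n2⇒n4 (fail-walked)
[39] read 'c'  n4⇒n1 (fail-walked)
[40] read 'a'  n1⇒n2  emit P0@[39:40]
[41] read 'b'  n2⇒n4 (fail-walked)
[42] read 'a'  n4⇒n5
[43] read 'c'  n5⇒n6
[44] read 'b'  n6⇒n7  emit P1@[40:44]
[45] read 'a'  n7⇒n3 (fail-walked)
[46] read 'b'  n3⇒n4
[47] read 'a'  n4⇒n5
[48] read 'c'  n5⇒n6
[49] read 'b'  n6⇒n7  emit P1@[45:49]
[50] read 'c'  n7⇒n1 (fail-walked)
[51] read 'a'  n1⇒n2  emit P0@[50:51]
[52] read 'a'  n2⇒n3 (fail-walked)
[53] read 'a'  n3⇒n3 (fail-walked)
[54] read 'b'  n3⇒n4
[55] read 'a'  n4⇒n5
[56] read 'b'  n5⇒n4 (fail-walked)
[57] read 'a'  n4⇒n5

All matches (sorted): [[5,1],[7,0],[11,1],[14,0],[16,0],[20,1],[27,1],[29,0],[34,1],[37,0],[40,0],[44,1],[49,1],[51,0]]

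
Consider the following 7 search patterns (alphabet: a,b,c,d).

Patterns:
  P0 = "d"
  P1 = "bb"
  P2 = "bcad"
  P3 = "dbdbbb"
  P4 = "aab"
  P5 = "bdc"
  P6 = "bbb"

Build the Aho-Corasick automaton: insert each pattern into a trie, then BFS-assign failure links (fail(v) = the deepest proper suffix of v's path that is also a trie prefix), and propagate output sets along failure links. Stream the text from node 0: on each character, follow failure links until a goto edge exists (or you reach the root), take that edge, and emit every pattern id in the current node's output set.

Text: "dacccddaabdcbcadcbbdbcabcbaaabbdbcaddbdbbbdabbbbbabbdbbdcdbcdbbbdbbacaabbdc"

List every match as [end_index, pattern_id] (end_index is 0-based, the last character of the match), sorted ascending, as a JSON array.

Build automaton:
Trie nodes:
  0='ε' goto a→12 b→2 d→1
  1='d' goto b→7  ←P0
  2='b' goto b→3 c→4 d→15
  3='bb' goto b→17  ←P1
  4='bc' goto a→5
  5='bca' goto d→6
  6='bcad' goto ·  ←P2
  7='db' goto d→8
  8='dbd' goto b→9
  9='dbdb' goto b→10
  10='dbdbb' goto b→11
  11='dbdbbb' goto ·  ←P3
  12='a' goto a→13
  13='aa' goto b→14
  14='aab' goto ·  ←P4
  15='bd' goto c→16
  16='bdc' goto ·  ←P5
  17='bbb' goto ·  ←P6

Failure links (BFS by depth):
  n1('d'): parent n0 fail=0; on 'd' 0 → fail=0;  out {0}∪∅={0}
  n2('b'): parent n0 fail=0; on 'b' 0 → fail=0;  out ∅∪∅=∅
  n12('a'): parent n0 fail=0; on 'a' 0 → fail=0;  out ∅∪∅=∅
  n3('bb'): parent n2 fail=0; on 'b' 0 → fail=2;  out {1}∪∅={1}
  n4('bc'): parent n2 fail=0; on 'c' 0 → fail=0;  out ∅∪∅=∅
  n7('db'): parent n1 fail=0; on 'b' 0 → fail=2;  out ∅∪∅=∅
  n13('aa'): parent n12 fail=0; on 'a' 0 → fail=12;  out ∅∪∅=∅
  n15('bd'): parent n2 fail=0; on 'd' 0 → fail=1;  out ∅∪{0}={0}
  n5('bca'): parent n4 fail=0; on 'a' 0 → fail=12;  out ∅∪∅=∅
  n8('dbd'): parent n7 fail=2; on 'd' 2 → fail=15;  out ∅∪{0}={0}
  n14('aab'): parent n13 fail=12; on 'b' 12→0 → fail=2;  out {4}∪∅={4}
  n16('bdc'): parent n15 fail=1; on 'c' 1→0 → fail=0;  out {5}∪∅={5}
  n17('bbb'): parent n3 fail=2; on 'b' 2 → fail=3;  out {6}∪{1}={1,6}
  n6('bcad'): parent n5 fail=12; on 'd' 12→0 → fail=1;  out {2}∪{0}={0,2}
  n9('dbdb'): parent n8 fail=15; on 'b' 15→1 → fail=7;  out ∅∪∅=∅
  n10('dbdbb'): parent n9 fail=7; on 'b' 7→2 → fail=3;  out ∅∪{1}={1}
  n11('dbdbbb'): parent n10 fail=3; on 'b' 3 → fail=17;  out {3}∪{1,6}={1,3,6}

Scan:
i=0 'd': node 0→1  → match P0@[0:0]
i=1 'a': node 1→12 (via fail)
i=2 'c': node 12→0 (via fail)
i=3 'c': node 0→0
i=4 'c': node 0→0
i=5 'd': node 0→1  → match P0@[5:5]
i=6 'd': node 1→1 (via fail)  → match P0@[6:6]
i=7 'a': node 1→12 (via fail)
i=8 'a': node 12→13
i=9 'b': node 13→14  → match P4@[7:9]
i=10 'd': node 14→15 (via fail)  → match P0@[10:10]
i=11 'c': node 15→16  → match P5@[9:11]
i=12 'b': node 16→2 (via fail)
i=13 'c': node 2→4
i=14 'a': node 4→5
i=15 'd': node 5→6  → match P0@[15:15],P2@[12:15]
i=16 'c': node 6→0 (via fail)
i=17 'b': node 0→2
i=18 'b': node 2→3  → match P1@[17:18]
i=19 'd': node 3→15 (via fail)  → match P0@[19:19]
i=20 'b': node 15→7 (via fail)
i=21 'c': node 7→4 (via fail)
i=22 'a': node 4→5
i=23 'b': node 5→2 (via fail)
i=24 'c': node 2→4
i=25 'b': node 4→2 (via fail)
i=26 'a': node 2→12 (via fail)
i=27 'a': node 12→13
i=28 'a': node 13→13 (via fail)
i=29 'b': node 13→14  → match P4@[27:29]
i=30 'b': node 14→3 (via fail)  → match P1@[29:30]
i=31 'd': node 3→15 (via fail)  → match P0@[31:31]
i=32 'b': node 15→7 (via fail)
i=33 'c': node 7→4 (via fail)
i=34 'a': node 4→5
i=35 'd': node 5→6  → match P0@[35:35],P2@[32:35]
i=36 'd': node 6→1 (via fail)  → match P0@[36:36]
i=37 'b': node 1→7
i=38 'd': node 7→8  → match P0@[38:38]
i=39 'b': node 8→9
i=40 'b': node 9→10  → match P1@[39:40]
i=41 'b': node 10→11  → match P1@[40:41],P3@[36:41],P6@[39:41]
i=42 'd': node 11→15 (via fail)  → match P0@[42:42]
i=43 'a': node 15→12 (via fail)
i=44 'b': node 12→2 (via fail)
i=45 'b': node 2→3  → match P1@[44:45]
i=46 'b': node 3→17  → match P1@[45:46],P6@[44:46]
i=47 'b': node 17→17 (via fail)  → match P1@[46:47],P6@[45:47]
i=48 'b': node 17→17 (via fail)  → match P1@[47:48],P6@[46:48]
i=49 'a': node 17→12 (via fail)
i=50 'b': node 12→2 (via fail)
i=51 'b': node 2→3  → match P1@[50:51]
i=52 'd': node 3→15 (via fail)  → match P0@[52:52]
i=53 'b': node 15→7 (via fail)
i=54 'b': node 7→3 (via fail)  → match P1@[53:54]
i=55 'd': node 3→15 (via fail)  → match P0@[55:55]
i=56 'c': node 15→16  → match P5@[54:56]
i=57 'd': node 16→1 (via fail)  → match P0@[57:57]
i=58 'b': node 1→7
i=59 'c': node 7→4 (via fail)
i=60 'd': node 4→1 (via fail)  → match P0@[60:60]
i=61 'b': node 1→7
i=62 'b': node 7→3 (via fail)  → match P1@[61:62]
i=63 'b': node 3→17  → match P1@[62:63],P6@[61:63]
i=64 'd': node 17→15 (via fail)  → match P0@[64:64]
i=65 'b': node 15→7 (via fail)
i=66 'b': node 7→3 (via fail)  → match P1@[65:66]
i=67 'a': node 3→12 (via fail)
i=68 'c': node 12→0 (via fail)
i=69 'a': node 0→12
i=70 'a': node 12→13
i=71 'b': node 13→14  → match P4@[69:71]
i=72 'b': node 14→3 (via fail)  → match P1@[71:72]
i=73 'd': node 3→15 (via fail)  → match P0@[73:73]
i=74 'c': node 15→16  → match P5@[72:74]

All matches (sorted): [[0,0],[5,0],[6,0],[9,4],[10,0],[11,5],[15,0],[15,2],[18,1],[19,0],[29,4],[30,1],[31,0],[35,0],[35,2],[36,0],[38,0],[40,1],[41,1],[41,3],[41,6],[42,0],[45,1],[46,1],[46,6],[47,1],[47,6],[48,1],[48,6],[51,1],[52,0],[54,1],[55,0],[56,5],[57,0],[60,0],[62,1],[63,1],[63,6],[64,0],[66,1],[71,4],[72,1],[73,0],[74,5]]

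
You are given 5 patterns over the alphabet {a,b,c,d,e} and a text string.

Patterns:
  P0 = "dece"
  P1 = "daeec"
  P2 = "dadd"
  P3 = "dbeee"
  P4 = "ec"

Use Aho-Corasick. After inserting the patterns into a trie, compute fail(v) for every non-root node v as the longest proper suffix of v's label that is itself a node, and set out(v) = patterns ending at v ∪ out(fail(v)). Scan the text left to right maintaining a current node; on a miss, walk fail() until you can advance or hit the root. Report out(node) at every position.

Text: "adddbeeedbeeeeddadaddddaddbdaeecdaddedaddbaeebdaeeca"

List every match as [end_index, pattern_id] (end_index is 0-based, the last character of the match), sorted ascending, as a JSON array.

Build:
Trie nodes:
  0='ε' goto d→1 e→15
  1='d' goto a→5 b→11 e→2
  2='de' goto c→3
  3='dec' goto e→4
  4='dece' goto ·  [P0 ends]
  5='da' goto d→9 e→6
  6='dae' goto e→7
  7='daee' goto c→8
  8='daeec' goto ·  [P1 ends]
  9='dad' goto d→10
  10='dadd' goto ·  [P2 ends]
  11='db' goto e→12
  12='dbe' goto e→13
  13='dbee' goto e→14
  14='dbeee' goto ·  [P3 ends]
  15='e' goto c→16
  16='ec' goto ·  [P4 ends]

Failure links (BFS by depth):
  fail(1) 'd': from fail(0)=0 chase 'd': 0 ⇒ 0;  out=∅∪out(0)=∅
  fail(15) 'e': from fail(0)=0 chase 'e': 0 ⇒ 0;  out=∅∪out(0)=∅
  fail(2) 'de': from fail(1)=0 chase 'e': 0 ⇒ 15;  out=∅∪out(15)=∅
  fail(5) 'da': from fail(1)=0 chase 'a': 0 ⇒ 0;  out=∅∪out(0)=∅
  fail(11) 'db': from fail(1)=0 chase 'b': 0 ⇒ 0;  out=∅∪out(0)=∅
  fail(16) 'ec': from fail(15)=0 chase 'c': 0 ⇒ 0;  out={4}∪out(0)={4}
  fail(3) 'dec': from fail(2)=15 chase 'c': 15 ⇒ 16;  out=∅∪out(16)={4}
  fail(6) 'dae': from fail(5)=0 chase 'e': 0 ⇒ 15;  out=∅∪out(15)=∅
  fail(9) 'dad': from fail(5)=0 chase 'd': 0 ⇒ 1;  out=∅∪out(1)=∅
  fail(12) 'dbe': from fail(11)=0 chase 'e': 0 ⇒ 15;  out=∅∪out(15)=∅
  fail(4) 'dece': from fail(3)=16 chase 'e': 16→0 ⇒ 15;  out={0}∪out(15)={0}
  fail(7) 'daee': from fail(6)=15 chase 'e': 15→0 ⇒ 15;  out=∅∪out(15)=∅
  fail(10) 'dadd': from fail(9)=1 chase 'd': 1→0 ⇒ 1;  out={2}∪out(1)={2}
  fail(13) 'dbee': from fail(12)=15 chase 'e': 15→0 ⇒ 15;  out=∅∪out(15)=∅
  fail(8) 'daeec': from fail(7)=15 chase 'c': 15 ⇒ 16;  out={1}∪out(16)={1,4}
  fail(14) 'dbeee': from fail(13)=15 chase 'e': 15→0 ⇒ 15;  out={3}∪out(15)={3}

Scan:
[0] read 'a'  n0⇒n0
[1] read 'd'  n0⇒n1
[2] read 'd'  n1⇒n1 (fail-walked)
[3] read 'd'  n1⇒n1 (fail-walked)
[4] read 'b'  n1⇒n11
[5] read 'e'  n11⇒n12
[6] read 'e'  n12⇒n13
[7] read 'e'  n13⇒n14  → match P3@[3:7]
[8] read 'd'  n14⇒n1 (fail-walked)
[9] read 'b'  n1⇒n11
[10] read 'e'  n11⇒n12
[11] read 'e'  n12⇒n13
[12] read 'e'  n13⇒n14  → match P3@[8:12]
[13] read 'e'  n14⇒n15 (fail-walked)
[14] read 'd'  n15⇒n1 (fail-walked)
[15] read 'd'  n1⇒n1 (fail-walked)
[16] read 'a'  n1⇒n5
[17] read 'd'  n5⇒n9
[18] read 'a'  n9⇒n5 (fail-walked)
[19] read 'd'  n5⇒n9
[20] read 'd'  n9⇒n10  → match P2@[17:20]
[21] read 'd'  n10⇒n1 (fail-walked)
[22] read 'd'  n1⇒n1 (fail-walked)
[23] read 'a'  n1⇒n5
[24] read 'd'  n5⇒n9
[25] read 'd'  n9⇒n10  → match P2@[22:25]
[26] read 'b'  n10⇒n11 (fail-walked)
[27] read 'd'  n11⇒n1 (fail-walked)
[28] read 'a'  n1⇒n5
[29] read 'e'  n5⇒n6
[30] read 'e'  n6⇒n7
[31] read 'c'  n7⇒n8  → match P1@[27:31],P4@[30:31]
[32] read 'd'  n8⇒n1 (fail-walked)
[33] read 'a'  n1⇒n5
[34] read 'd'  n5⇒n9
[35] read 'd'  n9⇒n10  → match P2@[32:35]
[36] read 'e'  n10⇒n2 (fail-walked)
[37] read 'd'  n2⇒n1 (fail-walked)
[38] read 'a'  n1⇒n5
[39] read 'd'  n5⇒n9
[40] read 'd'  n9⇒n10  → match P2@[37:40]
[41] read 'b'  n10⇒n11 (fail-walked)
[42] read 'a'  n11⇒n0 (fail-walked)
[43] read 'e'  n0⇒n15
[44] read 'e'  n15⇒n15 (fail-walked)
[45] read 'b'  n15⇒n0 (fail-walked)
[46] read 'd'  n0⇒n1
[47] read 'a'  n1⇒n5
[48] read 'e'  n5⇒n6
[49] read 'e'  n6⇒n7
[50] read 'c'  n7⇒n8  → match P1@[46:50],P4@[49:50]
[51] read 'a'  n8⇒n0 (fail-walked)

Matches: [[7,3],[12,3],[20,2],[25,2],[31,1],[31,4],[35,2],[40,2],[50,1],[50,4]]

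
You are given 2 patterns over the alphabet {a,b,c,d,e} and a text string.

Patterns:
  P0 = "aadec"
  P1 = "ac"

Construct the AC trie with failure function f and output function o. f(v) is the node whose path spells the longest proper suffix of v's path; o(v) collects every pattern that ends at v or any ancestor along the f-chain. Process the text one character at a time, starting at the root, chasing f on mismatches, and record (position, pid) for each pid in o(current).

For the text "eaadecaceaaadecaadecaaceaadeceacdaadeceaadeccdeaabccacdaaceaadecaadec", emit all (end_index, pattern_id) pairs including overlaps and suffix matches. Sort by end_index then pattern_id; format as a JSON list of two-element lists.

Build automaton:
Trie nodes:
  n0 'ε': a→1
  n1 'a': a→2 c→6
  n2 'aa': d→3
  n3 'aad': e→4
  n4 'aade': c→5
  n5 'aadec': ·  ←P0
  n6 'ac': ·  ←P1

Failure links (BFS by depth):
  n1('a'): parent n0 fail=0; on 'a' 0 → fail=0;  out ∅∪∅=∅
  n2('aa'): parent n1 fail=0; on 'a' 0 → fail=1;  out ∅∪∅=∅
  n6('ac'): parent n1 fail=0; on 'c' 0 → fail=0;  out {1}∪∅={1}
  n3('aad'): parent n2 fail=1; on 'd' 1→0 → fail=0;  out ∅∪∅=∅
  n4('aade'): parent n3 fail=0; on 'e' 0 → fail=0;  out ∅∪∅=∅
  n5('aadec'): parent n4 fail=0; on 'c' 0 → fail=0;  out {0}∪∅={0}

Scan:
pos 0 'e': at 0
pos 1 'a': at 1
pos 2 'a': at 2
pos 3 'd': at 3
pos 4 'e': at 4
pos 5 'c': at 5  emit P0@[1:5]
pos 6 'a': at 1 (fail-walked)
pos 7 'c': at 6  emit P1@[6:7]
pos 8 'e': at 0 (fail-walked)
pos 9 'a': at 1
pos 10 'a': at 2
pos 11 'a': at 2 (fail-walked)
pos 12 'd': at 3
pos 13 'e': at 4
pos 14 'c': at 5  emit P0@[10:14]
pos 15 'a': at 1 (fail-walked)
pos 16 'a': at 2
pos 17 'd': at 3
pos 18 'e': at 4
pos 19 'c': at 5  emit P0@[15:19]
pos 20 'a': at 1 (fail-walked)
pos 21 'a': at 2
pos 22 'c': at 6 (fail-walked)  emit P1@[21:22]
pos 23 'e': at 0 (fail-walked)
pos 24 'a': at 1
pos 25 'a': at 2
pos 26 'd': at 3
pos 27 'e': at 4
pos 28 'c': at 5  emit P0@[24:28]
pos 29 'e': at 0 (fail-walked)
pos 30 'a': at 1
pos 31 'c': at 6  emit P1@[30:31]
pos 32 'd': at 0 (fail-walked)
pos 33 'a': at 1
pos 34 'a': at 2
pos 35 'd': at 3
pos 36 'e': at 4
pos 37 'c': at 5  emit P0@[33:37]
pos 38 'e': at 0 (fail-walked)
pos 39 'a': at 1
pos 40 'a': at 2
pos 41 'd': at 3
pos 42 'e': at 4
pos 43 'c': at 5  emit P0@[39:43]
pos 44 'c': at 0 (fail-walked)
pos 45 'd': at 0
pos 46 'e': at 0
pos 47 'a': at 1
pos 48 'a': at 2
pos 49 'b': at 0 (fail-walked)
pos 50 'c': at 0
pos 51 'c': at 0
pos 52 'a': at 1
pos 53 'c': at 6  emit P1@[52:53]
pos 54 'd': at 0 (fail-walked)
pos 55 'a': at 1
pos 56 'a': at 2
pos 57 'c': at 6 (fail-walked)  emit P1@[56:57]
pos 58 'e': at 0 (fail-walked)
pos 59 'a': at 1
pos 60 'a': at 2
pos 61 'd': at 3
pos 62 'e': at 4
pos 63 'c': at 5  emit P0@[59:63]
pos 64 'a': at 1 (fail-walked)
pos 65 'a': at 2
pos 66 'd': at 3
pos 67 'e': at 4
pos 68 'c': at 5  emit P0@[64:68]

All matches (sorted): [[5,0],[7,1],[14,0],[19,0],[22,1],[28,0],[31,1],[37,0],[43,0],[53,1],[57,1],[63,0],[68,0]]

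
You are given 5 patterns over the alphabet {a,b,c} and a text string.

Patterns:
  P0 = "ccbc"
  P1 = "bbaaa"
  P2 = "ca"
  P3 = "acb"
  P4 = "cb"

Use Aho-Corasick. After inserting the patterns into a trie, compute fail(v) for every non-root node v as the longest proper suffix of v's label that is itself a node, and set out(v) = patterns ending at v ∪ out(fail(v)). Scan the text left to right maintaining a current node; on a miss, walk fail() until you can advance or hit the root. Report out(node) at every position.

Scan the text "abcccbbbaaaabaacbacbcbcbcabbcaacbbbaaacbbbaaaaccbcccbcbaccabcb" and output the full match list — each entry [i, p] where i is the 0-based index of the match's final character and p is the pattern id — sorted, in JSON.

Build automaton:
Trie nodes:
  0='ε' goto a→11 b→5 c→1
  1='c' goto a→10 b→14 c→2
  2='cc' goto b→3
  3='ccb' goto c→4
  4='ccbc' goto ·  [P0 ends]
  5='b' goto b→6
  6='bb' goto a→7
  7='bba' goto a→8
  8='bbaa' goto a→9
  9='bbaaa' goto ·  [P1 ends]
  10='ca' goto ·  [P2 ends]
  11='a' goto c→12
  12='ac' goto b→13
  13='acb' goto ·  [P3 ends]
  14='cb' goto ·  [P4 ends]

BFS fail/out derivation:
  fail(1) 'c': from fail(0)=0 chase 'c': 0 ⇒ 0;  out=∅∪out(0)=∅
  fail(5) 'b': from fail(0)=0 chase 'b': 0 ⇒ 0;  out=∅∪out(0)=∅
  fail(11) 'a': from fail(0)=0 chase 'a': 0 ⇒ 0;  out=∅∪out(0)=∅
  fail(2) 'cc': from fail(1)=0 chase 'c': 0 ⇒ 1;  out=∅∪out(1)=∅
  fail(6) 'bb': from fail(5)=0 chase 'b': 0 ⇒ 5;  out=∅∪out(5)=∅
  fail(10) 'ca': from fail(1)=0 chase 'a': 0 ⇒ 11;  out={2}∪out(11)={2}
  fail(12) 'ac': from fail(11)=0 chase 'c': 0 ⇒ 1;  out=∅∪out(1)=∅
  fail(14) 'cb': from fail(1)=0 chase 'b': 0 ⇒ 5;  out={4}∪out(5)={4}
  fail(3) 'ccb': from fail(2)=1 chase 'b': 1 ⇒ 14;  out=∅∪out(14)={4}
  fail(7) 'bba': from fail(6)=5 chase 'a': 5→0 ⇒ 11;  out=∅∪out(11)=∅
  fail(13) 'acb': from fail(12)=1 chase 'b': 1 ⇒ 14;  out={3}∪out(14)={3,4}
  fail(4) 'ccbc': from fail(3)=14 chase 'c': 14→5→0 ⇒ 1;  out={0}∪out(1)={0}
  fail(8) 'bbaa': from fail(7)=11 chase 'a': 11→0 ⇒ 11;  out=∅∪out(11)=∅
  fail(9) 'bbaaa': from fail(8)=11 chase 'a': 11→0 ⇒ 11;  out={1}∪out(11)={1}

Scan:
[0] read 'a'  n0⇒n11
[1] read 'b'  n11⇒n5 (fail-walked)
[2] read 'c'  n5⇒n1 (fail-walked)
[3] read 'c'  n1⇒n2
[4] read 'c'  n2⇒n2 (fail-walked)
[5] read 'b'  n2⇒n3  → match P4@[4:5]
[6] read 'b'  n3⇒n6 (fail-walked)
[7] read 'b'  n6⇒n6 (fail-walked)
[8] read 'a'  n6⇒n7
[9] read 'a'  n7⇒n8
[10] read 'a'  n8⇒n9  → match P1@[6:10]
[11] read 'a'  n9⇒n11 (fail-walked)
[12] read 'b'  n11⇒n5 (fail-walked)
[13] read 'a'  n5⇒n11 (fail-walked)
[14] read 'a'  n11⇒n11 (fail-walked)
[15] read 'c'  n11⇒n12
[16] read 'b'  n12⇒n13  → match P3@[14:16],P4@[15:16]
[17] read 'a'  n13⇒n11 (fail-walked)
[18] read 'c'  n11⇒n12
[19] read 'b'  n12⇒n13  → match P3@[17:19],P4@[18:19]
[20] read 'c'  n13⇒n1 (fail-walked)
[21] read 'b'  n1⇒n14  → match P4@[20:21]
[22] read 'c'  n14⇒n1 (fail-walked)
[23] read 'b'  n1⇒n14  → match P4@[22:23]
[24] read 'c'  n14⇒n1 (fail-walked)
[25] read 'a'  n1⇒n10  → match P2@[24:25]
[26] read 'b'  n10⇒n5 (fail-walked)
[27] read 'b'  n5⇒n6
[28] read 'c'  n6⇒n1 (fail-walked)
[29] read 'a'  n1⇒n10  → match P2@[28:29]
[30] read 'a'  n10⇒n11 (fail-walked)
[31] read 'c'  n11⇒n12
[32] read 'b'  n12⇒n13  → match P3@[30:32],P4@[31:32]
[33] read 'b'  n13⇒n6 (fail-walked)
[34] read 'b'  n6⇒n6 (fail-walked)
[35] read 'a'  n6⇒n7
[36] read 'a'  n7⇒n8
[37] read 'a'  n8⇒n9  → match P1@[33:37]
[38] read 'c'  n9⇒n12 (fail-walked)
[39] read 'b'  n12⇒n13  → match P3@[37:39],P4@[38:39]
[40] read 'b'  n13⇒n6 (fail-walked)
[41] read 'b'  n6⇒n6 (fail-walked)
[42] read 'a'  n6⇒n7
[43] read 'a'  n7⇒n8
[44] read 'a'  n8⇒n9  → match P1@[40:44]
[45] read 'a'  n9⇒n11 (fail-walked)
[46] read 'c'  n11⇒n12
[47] read 'c'  n12⇒n2 (fail-walked)
[48] read 'b'  n2⇒n3  → match P4@[47:48]
[49] read 'c'  n3⇒n4  → match P0@[46:49]
[50] read 'c'  n4⇒n2 (fail-walked)
[51] read 'c'  n2⇒n2 (fail-walked)
[52] read 'b'  n2⇒n3  → match P4@[51:52]
[53] read 'c'  n3⇒n4  → match P0@[50:53]
[54] read 'b'  n4⇒n14 (fail-walked)  → match P4@[53:54]
[55] read 'a'  n14⇒n11 (fail-walked)
[56] read 'c'  n11⇒n12
[57] read 'c'  n12⇒n2 (fail-walked)
[58] read 'a'  n2⇒n10 (fail-walked)  → match P2@[57:58]
[59] read 'b'  n10⇒n5 (fail-walked)
[60] read 'c'  n5⇒n1 (fail-walked)
[61] read 'b'  n1⇒n14  → match P4@[60:61]

All matches (sorted): [[5,4],[10,1],[16,3],[16,4],[19,3],[19,4],[21,4],[23,4],[25,2],[29,2],[32,3],[32,4],[37,1],[39,3],[39,4],[44,1],[48,4],[49,0],[52,4],[53,0],[54,4],[58,2],[61,4]]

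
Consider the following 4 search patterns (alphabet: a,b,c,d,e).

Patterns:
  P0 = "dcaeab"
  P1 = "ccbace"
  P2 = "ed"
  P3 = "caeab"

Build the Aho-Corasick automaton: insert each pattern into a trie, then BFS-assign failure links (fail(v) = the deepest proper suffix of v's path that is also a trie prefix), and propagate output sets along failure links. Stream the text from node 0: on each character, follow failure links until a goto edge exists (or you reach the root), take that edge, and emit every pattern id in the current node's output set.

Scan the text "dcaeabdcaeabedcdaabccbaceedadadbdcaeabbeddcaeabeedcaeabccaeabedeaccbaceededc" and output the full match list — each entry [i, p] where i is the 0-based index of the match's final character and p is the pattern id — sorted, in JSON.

Build automaton:
Trie nodes:
  n0 'ε': c→7 d→1 e→13
  n1 'd': c→2
  n2 'dc': a→3
  n3 'dca': e→4
  n4 'dcae': a→5
  n5 'dcaea': b→6
  n6 'dcaeab': ·  [P0 ends]
  n7 'c': a→15 c→8
  n8 'cc': b→9
  n9 'ccb': a→10
  n10 'ccba': c→11
  n11 'ccbac': e→12
  n12 'ccbace': ·  [P1 ends]
  n13 'e': d→14
  n14 'ed': ·  [P2 ends]
  n15 'ca': e→16
  n16 'cae': a→17
  n17 'caea': b→18
  n18 'caeab': ·  [P3 ends]

BFS fail/out derivation:
  fail(1) 'd': from fail(0)=0 chase 'd': 0 ⇒ 0;  out=∅∪out(0)=∅
  fail(7) 'c': from fail(0)=0 chase 'c': 0 ⇒ 0;  out=∅∪out(0)=∅
  fail(13) 'e': from fail(0)=0 chase 'e': 0 ⇒ 0;  out=∅∪out(0)=∅
  fail(2) 'dc': from fail(1)=0 chase 'c': 0 ⇒ 7;  out=∅∪out(7)=∅
  fail(8) 'cc': from fail(7)=0 chase 'c': 0 ⇒ 7;  out=∅∪out(7)=∅
  fail(14) 'ed': from fail(13)=0 chase 'd': 0 ⇒ 1;  out={2}∪out(1)={2}
  fail(15) 'ca': from fail(7)=0 chase 'a': 0 ⇒ 0;  out=∅∪out(0)=∅
  fail(3) 'dca': from fail(2)=7 chase 'a': 7 ⇒ 15;  out=∅∪out(15)=∅
  fail(9) 'ccb': from fail(8)=7 chase 'b': 7→0 ⇒ 0;  out=∅∪out(0)=∅
  fail(16) 'cae': from fail(15)=0 chase 'e': 0 ⇒ 13;  out=∅∪out(13)=∅
  fail(4) 'dcae': from fail(3)=15 chase 'e': 15 ⇒ 16;  out=∅∪out(16)=∅
  fail(10) 'ccba': from fail(9)=0 chase 'a': 0 ⇒ 0;  out=∅∪out(0)=∅
  fail(17) 'caea': from fail(16)=13 chase 'a': 13→0 ⇒ 0;  out=∅∪out(0)=∅
  fail(5) 'dcaea': from fail(4)=16 chase 'a': 16 ⇒ 17;  out=∅∪out(17)=∅
  fail(11) 'ccbac': from fail(10)=0 chase 'c': 0 ⇒ 7;  out=∅∪out(7)=∅
  fail(18) 'caeab': from fail(17)=0 chase 'b': 0 ⇒ 0;  out={3}∪out(0)={3}
  fail(6) 'dcaeab': from fail(5)=17 chase 'b': 17 ⇒ 18;  out={0}∪out(18)={0,3}
  fail(12) 'ccbace': from fail(11)=7 chase 'e': 7→0 ⇒ 13;  out={1}∪out(13)={1}

Run:
[0] read 'd'  n0⇒n1
[1] read 'c'  n1⇒n2
[2] read 'a'  n2⇒n3
[3] read 'e'  n3⇒n4
[4] read 'a'  n4⇒n5
[5] read 'b'  n5⇒n6  → match P0@[0:5],P3@[1:5]
[6] read 'd'  n6⇒n1 (fail-walked)
[7] read 'c'  n1⇒n2
[8] read 'a'  n2⇒n3
[9] read 'e'  n3⇒n4
[10] read 'a'  n4⇒n5
[11] read 'b'  n5⇒n6  → match P0@[6:11],P3@[7:11]
[12] read 'e'  n6⇒n13 (fail-walked)
[13] read 'd'  n13⇒n14  → match P2@[12:13]
[14] read 'c'  n14⇒n2 (fail-walked)
[15] read 'd'  n2⇒n1 (fail-walked)
[16] read 'a'  n1⇒n0 (fail-walked)
[17] read 'a'  n0⇒n0
[18] read 'b'  n0⇒n0
[19] read 'c'  n0⇒n7
[20] read 'c'  n7⇒n8
[21] read 'b'  n8⇒n9
[22] read 'a'  n9⇒n10
[23] read 'c'  n10⇒n11
[24] read 'e'  n11⇒n12  → match P1@[19:24]
[25] read 'e'  n12⇒n13 (fail-walked)
[26] read 'd'  n13⇒n14  → match P2@[25:26]
[27] read 'a'  n14⇒n0 (fail-walked)
[28] read 'd'  n0⇒n1
[29] read 'a'  n1⇒n0 (fail-walked)
[30] read 'd'  n0⇒n1
[31] read 'b'  n1⇒n0 (fail-walked)
[32] read 'd'  n0⇒n1
[33] read 'c'  n1⇒n2
[34] read 'a'  n2⇒n3
[35] read 'e'  n3⇒n4
[36] read 'a'  n4⇒n5
[37] read 'b'  n5⇒n6  → match P0@[32:37],P3@[33:37]
[38] read 'b'  n6⇒n0 (fail-walked)
[39] read 'e'  n0⇒n13
[40] read 'd'  n13⇒n14  → match P2@[39:40]
[41] read 'd'  n14⇒n1 (fail-walked)
[42] read 'c'  n1⇒n2
[43] read 'a'  n2⇒n3
[44] read 'e'  n3⇒n4
[45] read 'a'  n4⇒n5
[46] read 'b'  n5⇒n6  → match P0@[41:46],P3@[42:46]
[47] read 'e'  n6⇒n13 (fail-walked)
[48] read 'e'  n13⇒n13 (fail-walked)
[49] read 'd'  n13⇒n14  → match P2@[48:49]
[50] read 'c'  n14⇒n2 (fail-walked)
[51] read 'a'  n2⇒n3
[52] read 'e'  n3⇒n4
[53] read 'a'  n4⇒n5
[54] read 'b'  n5⇒n6  → match P0@[49:54],P3@[50:54]
[55] read 'c'  n6⇒n7 (fail-walked)
[56] read 'c'  n7⇒n8
[57] read 'a'  n8⇒n15 (fail-walked)
[58] read 'e'  n15⇒n16
[59] read 'a'  n16⇒n17
[60] read 'b'  n17⇒n18  → match P3@[56:60]
[61] read 'e'  n18⇒n13 (fail-walked)
[62] read 'd'  n13⇒n14  → match P2@[61:62]
[63] read 'e'  n14⇒n13 (fail-walked)
[64] read 'a'  n13⇒n0 (fail-walked)
[65] read 'c'  n0⇒n7
[66] read 'c'  n7⇒n8
[67] read 'b'  n8⇒n9
[68] read 'a'  n9⇒n10
[69] read 'c'  n10⇒n11
[70] read 'e'  n11⇒n12  → match P1@[65:70]
[71] read 'e'  n12⇒n13 (fail-walked)
[72] read 'd'  n13⇒n14  → match P2@[71:72]
[73] read 'e'  n14⇒n13 (fail-walked)
[74] read 'd'  n13⇒n14  → match P2@[73:74]
[75] read 'c'  n14⇒n2 (fail-walked)

Result: [[5,0],[5,3],[11,0],[11,3],[13,2],[24,1],[26,2],[37,0],[37,3],[40,2],[46,0],[46,3],[49,2],[54,0],[54,3],[60,3],[62,2],[70,1],[72,2],[74,2]]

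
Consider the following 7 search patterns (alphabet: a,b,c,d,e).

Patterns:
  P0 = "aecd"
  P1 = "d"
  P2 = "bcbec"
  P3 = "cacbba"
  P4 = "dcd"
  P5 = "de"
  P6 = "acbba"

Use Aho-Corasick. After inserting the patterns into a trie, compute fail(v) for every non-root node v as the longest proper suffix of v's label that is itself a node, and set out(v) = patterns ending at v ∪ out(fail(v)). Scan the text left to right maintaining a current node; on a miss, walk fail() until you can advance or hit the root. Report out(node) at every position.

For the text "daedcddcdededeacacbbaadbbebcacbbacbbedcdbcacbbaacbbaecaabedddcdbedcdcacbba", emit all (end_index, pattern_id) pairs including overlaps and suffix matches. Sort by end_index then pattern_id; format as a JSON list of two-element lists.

Construct AC machine:
Trie nodes:
  0='ε' goto a→1 b→6 c→11 d→5
  1='a' goto c→20 e→2
  2='ae' goto c→3
  3='aec' goto d→4
  4='aecd' goto ·  [P0 ends]
  5='d' goto c→17 e→19  [P1 ends]
  6='b' goto c→7
  7='bc' goto b→8
  8='bcb' goto e→9
  9='bcbe' goto c→10
  10='bcbec' goto ·  [P2 ends]
  11='c' goto a→12
  12='ca' goto c→13
  13='cac' goto b→14
  14='cacb' goto b→15
  15='cacbb' goto a→16
  16='cacbba' goto ·  [P3 ends]
  17='dc' goto d→18
  18='dcd' goto ·  [P4 ends]
  19='de' goto ·  [P5 ends]
  20='ac' goto b→21
  21='acb' goto b→22
  22='acbb' goto a→23
  23='acbba' goto ·  [P6 ends]

BFS fail/out derivation:
  fail(1) 'a': from fail(0)=0 chase 'a': 0 ⇒ 0;  out=∅∪out(0)=∅
  fail(5) 'd': from fail(0)=0 chase 'd': 0 ⇒ 0;  out={1}∪out(0)={1}
  fail(6) 'b': from fail(0)=0 chase 'b': 0 ⇒ 0;  out=∅∪out(0)=∅
  fail(11) 'c': from fail(0)=0 chase 'c': 0 ⇒ 0;  out=∅∪out(0)=∅
  fail(2) 'ae': from fail(1)=0 chase 'e': 0 ⇒ 0;  out=∅∪out(0)=∅
  fail(7) 'bc': from fail(6)=0 chase 'c': 0 ⇒ 11;  out=∅∪out(11)=∅
  fail(12) 'ca': from fail(11)=0 chase 'a': 0 ⇒ 1;  out=∅∪out(1)=∅
  fail(17) 'dc': from fail(5)=0 chase 'c': 0 ⇒ 11;  out=∅∪out(11)=∅
  fail(19) 'de': from fail(5)=0 chase 'e': 0 ⇒ 0;  out={5}∪out(0)={5}
  fail(20) 'ac': from fail(1)=0 chase 'c': 0 ⇒ 11;  out=∅∪out(11)=∅
  fail(3) 'aec': from fail(2)=0 chase 'c': 0 ⇒ 11;  out=∅∪out(11)=∅
  fail(8) 'bcb': from fail(7)=11 chase 'b': 11→0 ⇒ 6;  out=∅∪out(6)=∅
  fail(13) 'cac': from fail(12)=1 chase 'c': 1 ⇒ 20;  out=∅∪out(20)=∅
  fail(18) 'dcd': from fail(17)=11 chase 'd': 11→0 ⇒ 5;  out={4}∪out(5)={1,4}
  fail(21) 'acb': from fail(20)=11 chase 'b': 11→0 ⇒ 6;  out=∅∪out(6)=∅
  fail(4) 'aecd': from fail(3)=11 chase 'd': 11→0 ⇒ 5;  out={0}∪out(5)={0,1}
  fail(9) 'bcbe': from fail(8)=6 chase 'e': 6→0 ⇒ 0;  out=∅∪out(0)=∅
  fail(14) 'cacb': from fail(13)=20 chase 'b': 20 ⇒ 21;  out=∅∪out(21)=∅
  fail(22) 'acbb': from fail(21)=6 chase 'b': 6→0 ⇒ 6;  out=∅∪out(6)=∅
  fail(10) 'bcbec': from fail(9)=0 chase 'c': 0 ⇒ 11;  out={2}∪out(11)={2}
  fail(15) 'cacbb': from fail(14)=21 chase 'b': 21 ⇒ 22;  out=∅∪out(22)=∅
  fail(23) 'acbba': from fail(22)=6 chase 'a': 6→0 ⇒ 1;  out={6}∪out(1)={6}
  fail(16) 'cacbba': from fail(15)=22 chase 'a': 22 ⇒ 23;  out={3}∪out(23)={3,6}

Scan:
[0] read 'd'  n0⇒n5  ** P1@[0:0]
[1] read 'a'  n5⇒n1 (via fail)
[2] read 'e'  n1⇒n2
[3] read 'd'  n2⇒n5 (via fail)  ** P1@[3:3]
[4] read 'c'  n5⇒n17
[5] read 'd'  n17⇒n18  ** P1@[5:5],P4@[3:5]
[6] read 'd'  n18⇒n5 (via fail)  ** P1@[6:6]
[7] read 'c'  n5⇒n17
[8] read 'd'  n17⇒n18  ** P1@[8:8],P4@[6:8]
[9] read 'e'  n18⇒n19 (via fail)  ** P5@[8:9]
[10] read 'd'  n19⇒n5 (via fail)  ** P1@[10:10]
[11] read 'e'  n5⇒n19  ** P5@[10:11]
[12] read 'd'  n19⇒n5 (via fail)  ** P1@[12:12]
[13] read 'e'  n5⇒n19  ** P5@[12:13]
[14] read 'a'  n19⇒n1 (via fail)
[15] read 'c'  n1⇒n20
[16] read 'a'  n20⇒n12 (via fail)
[17] read 'c'  n12⇒n13
[18] read 'b'  n13⇒n14
[19] read 'b'  n14⇒n15
[20] read 'a'  n15⇒n16  ** P3@[15:20],P6@[16:20]
[21] read 'a'  n16⇒n1 (via fail)
[22] read 'd'  n1⇒n5 (via fail)  ** P1@[22:22]
[23] read 'b'  n5⇒n6 (via fail)
[24] read 'b'  n6⇒n6 (via fail)
[25] read 'e'  n6⇒n0 (via fail)
[26] read 'b'  n0⇒n6
[27] read 'c'  n6⇒n7
[28] read 'a'  n7⇒n12 (via fail)
[29] read 'c'  n12⇒n13
[30] read 'b'  n13⇒n14
[31] read 'b'  n14⇒n15
[32] read 'a'  n15⇒n16  ** P3@[27:32],P6@[28:32]
[33] read 'c'  n16⇒n20 (via fail)
[34] read 'b'  n20⇒n21
[35] read 'b'  n21⇒n22
[36] read 'e'  n22⇒n0 (via fail)
[37] read 'd'  n0⇒n5  ** P1@[37:37]
[38] read 'c'  n5⇒n17
[39] read 'd'  n17⇒n18  ** P1@[39:39],P4@[37:39]
[40] read 'b'  n18⇒n6 (via fail)
[41] read 'c'  n6⇒n7
[42] read 'a'  n7⇒n12 (via fail)
[43] read 'c'  n12⇒n13
[44] read 'b'  n13⇒n14
[45] read 'b'  n14⇒n15
[46] read 'a'  n15⇒n16  ** P3@[41:46],P6@[42:46]
[47] read 'a'  n16⇒n1 (via fail)
[48] read 'c'  n1⇒n20
[49] read 'b'  n20⇒n21
[50] read 'b'  n21⇒n22
[51] read 'a'  n22⇒n23  ** P6@[47:51]
[52] read 'e'  n23⇒n2 (via fail)
[53] read 'c'  n2⇒n3
[54] read 'a'  n3⇒n12 (via fail)
[55] read 'a'  n12⇒n1 (via fail)
[56] read 'b'  n1⇒n6 (via fail)
[57] read 'e'  n6⇒n0 (via fail)
[58] read 'd'  n0⇒n5  ** P1@[58:58]
[59] read 'd'  n5⇒n5 (via fail)  ** P1@[59:59]
[60] read 'd'  n5⇒n5 (via fail)  ** P1@[60:60]
[61] read 'c'  n5⇒n17
[62] read 'd'  n17⇒n18  ** P1@[62:62],P4@[60:62]
[63] read 'b'  n18⇒n6 (via fail)
[64] read 'e'  n6⇒n0 (via fail)
[65] read 'd'  n0⇒n5  ** P1@[65:65]
[66] read 'c'  n5⇒n17
[67] read 'd'  n17⇒n18  ** P1@[67:67],P4@[65:67]
[68] read 'c'  n18⇒n17 (via fail)
[69] read 'a'  n17⇒n12 (via fail)
[70] read 'c'  n12⇒n13
[71] read 'b'  n13⇒n14
[72] read 'b'  n14⇒n15
[73] read 'a'  n15⇒n16  ** P3@[68:73],P6@[69:73]

Matches: [[0,1],[3,1],[5,1],[5,4],[6,1],[8,1],[8,4],[9,5],[10,1],[11,5],[12,1],[13,5],[20,3],[20,6],[22,1],[32,3],[32,6],[37,1],[39,1],[39,4],[46,3],[46,6],[51,6],[58,1],[59,1],[60,1],[62,1],[62,4],[65,1],[67,1],[67,4],[73,3],[73,6]]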